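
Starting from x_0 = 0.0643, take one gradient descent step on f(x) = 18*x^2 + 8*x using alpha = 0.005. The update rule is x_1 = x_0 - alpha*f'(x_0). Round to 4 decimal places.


We compute the gradient at x_0 and apply the update.
f'(x) = 36*x + 8
f'(0.0643) = 36*0.0643 + 8 = 10.3148
x_1 = 0.0643 - 0.005*10.3148 = 0.0127


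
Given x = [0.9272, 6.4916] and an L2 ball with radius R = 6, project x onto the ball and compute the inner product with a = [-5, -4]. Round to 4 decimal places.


Step 1: Compute ||x|| (intermediates to 6 decimals).
||x|| = sqrt(0.9272^2 + 6.4916^2) = 6.557482
Step 2: Project.
Since ||x|| > R, scale = R/||x|| = 6/6.557482 = 0.914985, proj(x) = scale * x
proj(x) = [0.848374, 5.939717]
Step 3: Dot product.
a^T * proj(x) = -5*0.848374 - 4*5.939717 = -28.0007


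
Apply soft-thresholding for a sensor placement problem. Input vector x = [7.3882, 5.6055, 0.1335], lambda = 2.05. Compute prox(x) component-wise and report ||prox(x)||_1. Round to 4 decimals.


Soft-thresholding with lambda = 2.05:
prox(7.3882) = sign(7.3882)*max(|7.3882| - 2.05, 0) = 5.3382
prox(5.6055) = sign(5.6055)*max(|5.6055| - 2.05, 0) = 3.5555
prox(0.1335) = sign(0.1335)*max(|0.1335| - 2.05, 0) = 0.0
prox(x) = [5.3382, 3.5555, 0.0]
||prox(x)||_1 = 5.3382 + 3.5555 + 0.0 = 8.8937


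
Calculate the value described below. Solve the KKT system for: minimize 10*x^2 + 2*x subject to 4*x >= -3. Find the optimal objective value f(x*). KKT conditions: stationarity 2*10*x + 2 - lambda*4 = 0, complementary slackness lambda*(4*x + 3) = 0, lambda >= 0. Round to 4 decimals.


Step 1: Try lambda = 0 (constraint inactive).
Stationarity: 2*10*x + 2 = 0
x* = -2/(2*10) = -0.1
Check constraint: 4*-0.1 = -0.4 >= -3 -- satisfied.
Step 2: Compute optimal value.
f(x*) = 10*(-0.1)^2 + 2*(-0.1) = -0.1


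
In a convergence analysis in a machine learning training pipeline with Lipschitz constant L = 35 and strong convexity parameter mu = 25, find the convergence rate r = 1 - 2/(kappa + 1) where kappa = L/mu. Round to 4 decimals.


Step 1: Compute the condition number.
kappa = L/mu = 35/25 = 1.4
Step 2: Compute the convergence rate.
r = 1 - 2/(kappa + 1) = 1 - 2*mu/(L + mu) = (L - mu)/(L + mu) = 10/60 = 0.1667


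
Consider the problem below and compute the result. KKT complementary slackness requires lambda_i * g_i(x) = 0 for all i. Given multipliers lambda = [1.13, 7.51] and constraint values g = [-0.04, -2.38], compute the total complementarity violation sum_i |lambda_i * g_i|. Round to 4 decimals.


KKT complementary slackness check:
lambda_1 * g_1 = 1.13 * -0.04 = -0.0452
lambda_2 * g_2 = 7.51 * -2.38 = -17.8738
Total violation = 0.0452 + 17.8738 = 17.919


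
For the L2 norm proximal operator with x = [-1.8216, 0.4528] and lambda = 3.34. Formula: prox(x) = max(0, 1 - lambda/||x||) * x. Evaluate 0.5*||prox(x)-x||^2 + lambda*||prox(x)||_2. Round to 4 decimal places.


Step 1: Compute ||x||.
||x|| = 1.877
Step 2: Compute scaling factor.
scale = max(0, 1 - 3.34/1.877) = 0.0
Step 3: prox(x) = [-0.0, 0.0]
||prox(x)|| = 0.0
Step 4: Proximal objective.
0.5*||prox-x||^2 = 1.7616
lambda*||prox|| = 0.0
Total = 1.7616


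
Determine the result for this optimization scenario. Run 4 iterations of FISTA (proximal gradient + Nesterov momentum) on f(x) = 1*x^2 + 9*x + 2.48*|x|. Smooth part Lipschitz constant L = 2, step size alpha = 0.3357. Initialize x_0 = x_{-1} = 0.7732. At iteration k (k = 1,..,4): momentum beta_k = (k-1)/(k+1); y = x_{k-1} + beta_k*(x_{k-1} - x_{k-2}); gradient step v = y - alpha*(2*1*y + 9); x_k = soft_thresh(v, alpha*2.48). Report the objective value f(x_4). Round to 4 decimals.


FISTA on f(x) = 1*x^2 + 9*x + 2.48*|x|
L = 2, alpha = 0.3357
Iteration 1: beta = 0.0, y = 0.7732 + 0.0*(0.7732 - 0.7732) = 0.7732
  grad(y) = 10.5464, v = y - alpha*grad = -2.7672
  prox(v) = soft_thresh(-2.7672, 0.8325) = -1.9347
Iteration 2: beta = 0.3333, y = -1.9347 + 0.3333*(-1.9347 - 0.7732) = -2.8373
  grad(y) = 3.3254, v = y - alpha*grad = -3.9536
  prox(v) = soft_thresh(-3.9536, 0.8325) = -3.1211
Iteration 3: beta = 0.5, y = -3.1211 + 0.5*(-3.1211 + 1.9347) = -3.7143
  grad(y) = 1.5714, v = y - alpha*grad = -4.2418
  prox(v) = soft_thresh(-4.2418, 0.8325) = -3.4093
Iteration 4: beta = 0.6, y = -3.4093 + 0.6*(-3.4093 + 3.1211) = -3.5822
  grad(y) = 1.8356, v = y - alpha*grad = -4.1984
  prox(v) = soft_thresh(-4.1984, 0.8325) = -3.3659
f(x_4) = 1*(-3.3659)^2 + 9*(-3.3659) + 2.48*|-3.3659| = -10.6164


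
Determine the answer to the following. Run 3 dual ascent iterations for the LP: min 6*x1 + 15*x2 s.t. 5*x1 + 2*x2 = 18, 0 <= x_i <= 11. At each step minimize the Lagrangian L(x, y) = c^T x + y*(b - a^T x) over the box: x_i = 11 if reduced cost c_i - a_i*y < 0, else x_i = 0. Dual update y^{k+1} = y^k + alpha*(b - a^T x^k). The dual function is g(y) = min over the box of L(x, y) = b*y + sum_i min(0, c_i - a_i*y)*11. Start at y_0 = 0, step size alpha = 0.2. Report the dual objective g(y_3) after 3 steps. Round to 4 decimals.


Dual ascent for LP: min 6*x1 + 15*x2, 5*x1 + 2*x2 = 18, 0 <= x_i <= 11
Step 1: y^k = 0.0, reduced costs: (6.0, 15.0)
  x^k = (0.0, 0.0), subgradient = b - a^T x = 18.0
  y^{k+1} = 0.0 + 0.2*18.0 = 3.6
Step 2: y^k = 3.6, reduced costs: (-12.0, 7.8)
  x^k = (11.0, 0.0), subgradient = b - a^T x = -37.0
  y^{k+1} = 3.6 + 0.2*-37.0 = -3.8
Step 3: y^k = -3.8, reduced costs: (25.0, 22.6)
  x^k = (0.0, 0.0), subgradient = b - a^T x = 18.0
  y^{k+1} = -3.8 + 0.2*18.0 = -0.2
Dual objective at y_3 = -0.2: reduced costs (7.0, 15.4), box minimizer x = (0.0, 0.0)
g(y_3) = b*y + (c1 - a1*y)*x1 + (c2 - a2*y)*x2 = 18*(-0.2) + 7.0*0.0 + 15.4*0.0 = -3.6 + 0.0 + 0.0 = -3.6


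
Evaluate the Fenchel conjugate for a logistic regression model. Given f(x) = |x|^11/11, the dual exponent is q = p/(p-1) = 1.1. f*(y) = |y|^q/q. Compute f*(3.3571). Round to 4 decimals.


The conjugate exponent q satisfies 1/p + 1/q = 1.
p = 11, so q = 11/(11 - 1) = 1.1
|y|^q = 3.3571^1.1 = 3.7893
f*(3.3571) = 3.7893 / 1.1 = 3.4448


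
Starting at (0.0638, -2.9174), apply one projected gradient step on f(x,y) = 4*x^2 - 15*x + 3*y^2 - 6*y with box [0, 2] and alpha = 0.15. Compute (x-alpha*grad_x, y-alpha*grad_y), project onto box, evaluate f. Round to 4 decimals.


Step 1: Compute gradient at (0.0638, -2.9174).
grad_x = 2*4*0.0638 - 15 = -14.4896
grad_y = 2*3*-2.9174 - 6 = -23.5044
Step 2: Gradient step.
x_raw = 0.0638 - 0.15*-14.4896 = 2.2372
y_raw = -2.9174 - 0.15*-23.5044 = 0.6083
Step 3: Project onto [0, 2].
x_proj = clip(2.2372) = 2.0
y_proj = clip(0.6083) = 0.6083
Step 4: Evaluate f.
f(2.0, 0.6083) = -16.5396


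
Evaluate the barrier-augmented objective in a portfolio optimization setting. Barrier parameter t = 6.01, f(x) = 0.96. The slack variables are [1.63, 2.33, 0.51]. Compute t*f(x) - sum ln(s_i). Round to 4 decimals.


Step 1: Compute log-barrier.
ln values: [0.4886, 0.8459, -0.6733]
phi = -(0.4886 + 0.8459 - 0.6733) = -0.6611
Step 2: Compute augmented objective.
t*f(x) = 6.01*0.96 = 5.7696
Total = 5.7696 - 0.6611 = 5.1085


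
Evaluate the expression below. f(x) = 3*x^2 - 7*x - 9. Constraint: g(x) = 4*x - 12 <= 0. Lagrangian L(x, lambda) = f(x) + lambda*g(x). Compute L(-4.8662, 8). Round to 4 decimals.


Step 1: Evaluate f(x).
f(-4.8662) = 3*(-4.8662)^2 - 7*(-4.8662) - 9 = 96.1031
Step 2: Evaluate g(x).
g(-4.8662) = 4*-4.8662 - 12 = -31.4648
Step 3: Compute Lagrangian.
L = 96.1031 + 8*-31.4648 = -155.6153


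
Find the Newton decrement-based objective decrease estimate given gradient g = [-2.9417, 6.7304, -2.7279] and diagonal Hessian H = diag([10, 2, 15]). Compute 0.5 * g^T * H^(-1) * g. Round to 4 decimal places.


Step 1: H is diagonal, so H^(-1) * g = [-0.2942, 3.3652, -0.1819].
Step 2: g^T H^(-1) g = sum_i g_i^2 / H_ii
  = (-2.9417)^2/10 + (6.7304)^2/2 + (-2.7279)^2/15
  = 0.8654 + 22.6491 + 0.4961 = 24.0106
Step 3: Objective decrease = 0.5 * g^T H^(-1) g = 12.0053


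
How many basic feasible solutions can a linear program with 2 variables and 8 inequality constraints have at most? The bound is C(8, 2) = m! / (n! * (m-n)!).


Each vertex corresponds to some choice of n active constraints out of m, so the number of vertices is at most C(m, n) = m! / (n!(m-n)!).
m = 8, n = 2
Numerator: 8 * 7
Denominator: 2! = 2
C(8, 2) = 28


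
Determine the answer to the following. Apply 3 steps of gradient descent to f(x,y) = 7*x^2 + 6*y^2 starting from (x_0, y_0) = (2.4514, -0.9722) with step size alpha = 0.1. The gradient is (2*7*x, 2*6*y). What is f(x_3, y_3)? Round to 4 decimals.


Gradient descent on f(x,y) = 7*x^2 + 6*y^2.
Starting point: (2.4514, -0.9722), alpha = 0.1
Step 1: grad_x = 2*7*2.4514 = 34.3196, grad_y = 2*6*-0.9722 = -11.6664
  x_1 = 2.4514 - 0.1*34.3196 = -0.9806
  y_1 = -0.9722 - 0.1*-11.6664 = 0.1944
Step 2: grad_x = 2*7*-0.9806 = -13.7278, grad_y = 2*6*0.1944 = 2.3333
  x_2 = -0.9806 - 0.1*-13.7278 = 0.3922
  y_2 = 0.1944 - 0.1*2.3333 = -0.0389
Step 3: grad_x = 2*7*0.3922 = 5.4911, grad_y = 2*6*-0.0389 = -0.4667
  x_3 = 0.3922 - 0.1*5.4911 = -0.1569
  y_3 = -0.0389 - 0.1*-0.4667 = 0.0078
f(-0.1569, 0.0078) = 7*(-0.1569)^2 + 6*0.0078^2 = 0.1727


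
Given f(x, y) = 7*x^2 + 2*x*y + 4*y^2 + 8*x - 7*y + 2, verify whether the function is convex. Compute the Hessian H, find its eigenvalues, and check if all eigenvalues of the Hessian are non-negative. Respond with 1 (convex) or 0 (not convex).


The Hessian of f(x,y) = 7*x^2 + 2*x*y + 4*y^2 + 8*x - 7*y + 2 is:
H = [[14, 2], [2, 8]]
Trace = 14 + 8 = 22
Determinant = 14*8 - (2)^2 = 108
Discriminant = (22)^2 - 4*108 = 52.0
Eigenvalues: lambda_1 = 7.3944, lambda_2 = 14.6056
The function is convex.

1


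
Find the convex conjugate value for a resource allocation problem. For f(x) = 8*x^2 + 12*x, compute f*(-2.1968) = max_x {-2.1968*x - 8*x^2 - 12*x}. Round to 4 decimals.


f*(y) = sup_x {y*x - a*x^2 - b*x} = sup_x {(y-b)*x - a*x^2}
FOC: (y - b) - 2a*x = 0 => x* = (y - b)/(2a)
x* = (-2.1968 - 12)/(2*8) = -0.8873
f*(-2.1968) = (y-b)^2/(4a) = (-2.1968 - 12)^2/(4*8)
= 201.5491/32 = 6.2984


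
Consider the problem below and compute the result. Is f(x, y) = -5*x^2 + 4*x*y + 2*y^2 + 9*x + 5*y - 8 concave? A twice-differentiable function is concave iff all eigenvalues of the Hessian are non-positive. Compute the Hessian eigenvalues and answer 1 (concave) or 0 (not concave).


The Hessian of f(x,y) = -5*x^2 + 4*x*y + 2*y^2 + 9*x + 5*y - 8 is:
H = [[-10, 4], [4, 4]]
Trace = -10 + 4 = -6
Determinant = -10*4 - (4)^2 = -56
Discriminant = (-6)^2 - 4*-56 = 260.0
Eigenvalues: lambda_1 = -11.0623, lambda_2 = 5.0623
The function is not concave.

0


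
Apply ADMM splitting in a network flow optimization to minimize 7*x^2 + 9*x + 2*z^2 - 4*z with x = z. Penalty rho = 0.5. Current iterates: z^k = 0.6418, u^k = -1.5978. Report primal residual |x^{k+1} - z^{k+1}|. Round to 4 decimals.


ADMM iteration with rho = 0.5, z^k = 0.6418, u^k = -1.5978
Step 1: x-update.
Minimize 7*x^2 + 9*x + (0.5/2)*(x - 0.6418 - 1.5978)^2
FOC: (2*7 + 0.5)*x = -9 + 0.5*(0.6418 + 1.5978)
x^{k+1} = -0.5435
Step 2: z-update.
Minimize 2*z^2 - 4*z + (0.5/2)*(-0.5435 - z - 1.5978)^2
FOC: (2*2 + 0.5)*z = 4 + 0.5*(-0.5435 - 1.5978)
z^{k+1} = 0.651
Step 3: u-update.
u^{k+1} = -1.5978 - 0.5435 - 0.651 = -2.7922
Step 4: Primal residual = |-0.5435 - 0.651| = 1.1944


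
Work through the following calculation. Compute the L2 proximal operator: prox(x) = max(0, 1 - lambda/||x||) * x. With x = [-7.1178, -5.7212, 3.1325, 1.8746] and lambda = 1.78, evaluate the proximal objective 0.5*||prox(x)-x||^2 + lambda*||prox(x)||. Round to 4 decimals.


Step 1: Compute ||x||.
||x|| = 9.8347
Step 2: Compute scaling factor.
scale = max(0, 1 - 1.78/9.8347) = 0.819
Step 3: prox(x) = [-5.8295, -4.6857, 2.5655, 1.5353]
||prox(x)|| = 8.0547
Step 4: Proximal objective.
0.5*||prox-x||^2 = 1.5842
lambda*||prox|| = 14.3374
Total = 15.9216


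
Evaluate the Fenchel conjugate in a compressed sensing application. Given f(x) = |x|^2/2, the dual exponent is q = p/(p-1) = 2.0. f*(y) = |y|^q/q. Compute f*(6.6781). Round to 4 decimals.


The conjugate exponent q satisfies 1/p + 1/q = 1.
p = 2, so q = 2/(2 - 1) = 2.0
|y|^q = 6.6781^2.0 = 44.597
f*(6.6781) = 44.597 / 2.0 = 22.2985


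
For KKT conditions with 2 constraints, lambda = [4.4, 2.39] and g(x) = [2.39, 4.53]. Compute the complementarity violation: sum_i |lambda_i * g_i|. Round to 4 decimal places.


KKT complementary slackness check:
lambda_1 * g_1 = 4.4 * 2.39 = 10.516
lambda_2 * g_2 = 2.39 * 4.53 = 10.8267
Total violation = 10.516 + 10.8267 = 21.3427


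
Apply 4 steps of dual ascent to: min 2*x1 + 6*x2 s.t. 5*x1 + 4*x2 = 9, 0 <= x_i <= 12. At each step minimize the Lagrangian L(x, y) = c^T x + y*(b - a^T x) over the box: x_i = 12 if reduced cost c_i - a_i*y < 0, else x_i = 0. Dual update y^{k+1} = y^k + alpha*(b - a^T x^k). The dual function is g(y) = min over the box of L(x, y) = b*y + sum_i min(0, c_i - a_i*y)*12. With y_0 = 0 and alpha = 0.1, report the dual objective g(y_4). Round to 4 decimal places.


Dual ascent for LP: min 2*x1 + 6*x2, 5*x1 + 4*x2 = 9, 0 <= x_i <= 12
Step 1: y^k = 0.0, reduced costs: (2.0, 6.0)
  x^k = (0.0, 0.0), subgradient = b - a^T x = 9.0
  y^{k+1} = 0.0 + 0.1*9.0 = 0.9
Step 2: y^k = 0.9, reduced costs: (-2.5, 2.4)
  x^k = (12.0, 0.0), subgradient = b - a^T x = -51.0
  y^{k+1} = 0.9 + 0.1*-51.0 = -4.2
Step 3: y^k = -4.2, reduced costs: (23.0, 22.8)
  x^k = (0.0, 0.0), subgradient = b - a^T x = 9.0
  y^{k+1} = -4.2 + 0.1*9.0 = -3.3
Step 4: y^k = -3.3, reduced costs: (18.5, 19.2)
  x^k = (0.0, 0.0), subgradient = b - a^T x = 9.0
  y^{k+1} = -3.3 + 0.1*9.0 = -2.4
Dual objective at y_4 = -2.4: reduced costs (14.0, 15.6), box minimizer x = (0.0, 0.0)
g(y_4) = b*y + (c1 - a1*y)*x1 + (c2 - a2*y)*x2 = 9*(-2.4) + 14.0*0.0 + 15.6*0.0 = -21.6 + 0.0 + 0.0 = -21.6


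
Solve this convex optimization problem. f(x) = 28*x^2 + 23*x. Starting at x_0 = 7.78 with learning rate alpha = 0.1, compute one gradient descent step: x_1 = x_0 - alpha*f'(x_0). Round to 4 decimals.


We compute the gradient at x_0 and apply the update.
f'(x) = 56*x + 23
f'(7.78) = 56*7.78 + 23 = 458.68
x_1 = 7.78 - 0.1*458.68 = -38.088


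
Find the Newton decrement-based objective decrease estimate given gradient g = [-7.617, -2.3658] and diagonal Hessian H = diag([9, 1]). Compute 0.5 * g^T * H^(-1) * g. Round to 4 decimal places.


Step 1: H is diagonal, so H^(-1) * g = [-0.8463, -2.3658].
Step 2: g^T H^(-1) g = sum_i g_i^2 / H_ii
  = (-7.617)^2/9 + (-2.3658)^2/1
  = 6.4465 + 5.597 = 12.0435
Step 3: Objective decrease = 0.5 * g^T H^(-1) g = 6.0218


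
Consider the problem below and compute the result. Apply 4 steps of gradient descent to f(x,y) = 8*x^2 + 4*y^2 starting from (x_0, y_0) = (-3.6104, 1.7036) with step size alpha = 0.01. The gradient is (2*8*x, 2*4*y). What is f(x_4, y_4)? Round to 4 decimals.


Gradient descent on f(x,y) = 8*x^2 + 4*y^2.
Starting point: (-3.6104, 1.7036), alpha = 0.01
Step 1: grad_x = 2*8*-3.6104 = -57.7664, grad_y = 2*4*1.7036 = 13.6288
  x_1 = -3.6104 - 0.01*-57.7664 = -3.0327
  y_1 = 1.7036 - 0.01*13.6288 = 1.5673
Step 2: grad_x = 2*8*-3.0327 = -48.5238, grad_y = 2*4*1.5673 = 12.5385
  x_2 = -3.0327 - 0.01*-48.5238 = -2.5475
  y_2 = 1.5673 - 0.01*12.5385 = 1.4419
Step 3: grad_x = 2*8*-2.5475 = -40.76, grad_y = 2*4*1.4419 = 11.5354
  x_3 = -2.5475 - 0.01*-40.76 = -2.1399
  y_3 = 1.4419 - 0.01*11.5354 = 1.3266
Step 4: grad_x = 2*8*-2.1399 = -34.2384, grad_y = 2*4*1.3266 = 10.6126
  x_4 = -2.1399 - 0.01*-34.2384 = -1.7975
  y_4 = 1.3266 - 0.01*10.6126 = 1.2204
f(-1.7975, 1.2204) = 8*(-1.7975)^2 + 4*1.2204^2 = 31.8064


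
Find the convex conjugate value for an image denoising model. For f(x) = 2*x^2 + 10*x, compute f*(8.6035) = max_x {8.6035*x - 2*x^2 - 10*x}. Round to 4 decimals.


f*(y) = sup_x {y*x - a*x^2 - b*x} = sup_x {(y-b)*x - a*x^2}
FOC: (y - b) - 2a*x = 0 => x* = (y - b)/(2a)
x* = (8.6035 - 10)/(2*2) = -0.3491
f*(8.6035) = (y-b)^2/(4a) = (8.6035 - 10)^2/(4*2)
= 1.9502/8 = 0.2438


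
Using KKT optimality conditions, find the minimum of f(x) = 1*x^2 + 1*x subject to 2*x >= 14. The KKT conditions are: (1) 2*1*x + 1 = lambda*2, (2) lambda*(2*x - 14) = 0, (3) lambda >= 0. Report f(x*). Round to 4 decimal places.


Step 1: Try lambda = 0 (constraint inactive).
x_unc = -1/(2*1) = -0.5
Check: 2*-0.5 = -1.0 < 14 -- violated!
Step 2: Constraint must be active: 2*x = 14
x* = 14/2 = 7.0
lambda = (2*1*7.0 + 1)/2 = 7.5
Step 3: Compute optimal value.
f(x*) = 1*7.0^2 + 1*7.0 = 56.0


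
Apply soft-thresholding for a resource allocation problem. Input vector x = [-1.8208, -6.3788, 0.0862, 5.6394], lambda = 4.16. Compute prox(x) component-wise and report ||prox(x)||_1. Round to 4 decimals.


Soft-thresholding with lambda = 4.16:
prox(-1.8208) = sign(-1.8208)*max(|-1.8208| - 4.16, 0) = 0.0
prox(-6.3788) = sign(-6.3788)*max(|-6.3788| - 4.16, 0) = -2.2188
prox(0.0862) = sign(0.0862)*max(|0.0862| - 4.16, 0) = 0.0
prox(5.6394) = sign(5.6394)*max(|5.6394| - 4.16, 0) = 1.4794
prox(x) = [0.0, -2.2188, 0.0, 1.4794]
||prox(x)||_1 = 0.0 + 2.2188 + 0.0 + 1.4794 = 3.6982


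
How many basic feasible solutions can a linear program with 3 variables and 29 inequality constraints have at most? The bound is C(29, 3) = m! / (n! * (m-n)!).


Each vertex corresponds to some choice of n active constraints out of m, so the number of vertices is at most C(m, n) = m! / (n!(m-n)!).
m = 29, n = 3
Numerator: 29 * 28 * 27
Denominator: 3! = 6
C(29, 3) = 3654


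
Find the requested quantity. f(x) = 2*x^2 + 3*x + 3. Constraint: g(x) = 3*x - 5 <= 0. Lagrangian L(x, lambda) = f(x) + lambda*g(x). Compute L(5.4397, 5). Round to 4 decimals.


Step 1: Evaluate f(x).
f(5.4397) = 2*5.4397^2 + 3*5.4397 + 3 = 78.4998
Step 2: Evaluate g(x).
g(5.4397) = 3*5.4397 - 5 = 11.3191
Step 3: Compute Lagrangian.
L = 78.4998 + 5*11.3191 = 135.0953


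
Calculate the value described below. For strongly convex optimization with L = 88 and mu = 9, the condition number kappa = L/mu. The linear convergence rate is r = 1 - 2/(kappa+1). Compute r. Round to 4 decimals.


Step 1: Compute the condition number.
kappa = L/mu = 88/9 = 9.7778
Step 2: Compute the convergence rate.
r = 1 - 2/(kappa + 1) = 1 - 2*mu/(L + mu) = (L - mu)/(L + mu) = 79/97 = 0.8144


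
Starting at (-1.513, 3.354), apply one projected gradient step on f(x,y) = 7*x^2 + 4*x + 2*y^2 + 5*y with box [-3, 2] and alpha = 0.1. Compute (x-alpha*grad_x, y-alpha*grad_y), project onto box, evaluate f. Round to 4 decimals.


Step 1: Compute gradient at (-1.513, 3.354).
grad_x = 2*7*-1.513 + 4 = -17.182
grad_y = 2*2*3.354 + 5 = 18.416
Step 2: Gradient step.
x_raw = -1.513 - 0.1*-17.182 = 0.2052
y_raw = 3.354 - 0.1*18.416 = 1.5124
Step 3: Project onto [-3, 2].
x_proj = clip(0.2052) = 0.2052
y_proj = clip(1.5124) = 1.5124
Step 4: Evaluate f.
f(0.2052, 1.5124) = 13.2523


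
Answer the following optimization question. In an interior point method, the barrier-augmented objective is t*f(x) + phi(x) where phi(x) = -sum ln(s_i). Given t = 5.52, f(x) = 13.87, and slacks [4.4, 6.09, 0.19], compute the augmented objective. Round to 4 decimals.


Step 1: Compute log-barrier.
ln values: [1.4816, 1.8066, -1.6607]
phi = -(1.4816 + 1.8066 - 1.6607) = -1.6275
Step 2: Compute augmented objective.
t*f(x) = 5.52*13.87 = 76.5624
Total = 76.5624 - 1.6275 = 74.9349


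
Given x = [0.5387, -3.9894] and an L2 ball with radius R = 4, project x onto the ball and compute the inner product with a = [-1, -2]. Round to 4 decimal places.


Step 1: Compute ||x|| (intermediates to 6 decimals).
||x|| = sqrt(0.5387^2 + (-3.9894)^2) = 4.025607
Step 2: Project.
Since ||x|| > R, scale = R/||x|| = 4/4.025607 = 0.993639, proj(x) = scale * x
proj(x) = [0.535273, -3.964023]
Step 3: Dot product.
a^T * proj(x) = -1*0.535273 - 2*(-3.964023) = 7.3928


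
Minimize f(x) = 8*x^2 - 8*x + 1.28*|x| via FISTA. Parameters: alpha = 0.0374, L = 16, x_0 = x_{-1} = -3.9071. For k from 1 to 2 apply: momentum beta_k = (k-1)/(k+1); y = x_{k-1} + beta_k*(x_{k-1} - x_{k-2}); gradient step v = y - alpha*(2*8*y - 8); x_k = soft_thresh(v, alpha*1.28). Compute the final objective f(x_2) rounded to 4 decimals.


FISTA on f(x) = 8*x^2 - 8*x + 1.28*|x|
L = 16, alpha = 0.0374
Iteration 1: beta = 0.0, y = -3.9071 + 0.0*(-3.9071 + 3.9071) = -3.9071
  grad(y) = -70.5136, v = y - alpha*grad = -1.2699
  prox(v) = soft_thresh(-1.2699, 0.0479) = -1.222
Iteration 2: beta = 0.3333, y = -1.222 + 0.3333*(-1.222 + 3.9071) = -0.327
  grad(y) = -13.2319, v = y - alpha*grad = 0.1679
  prox(v) = soft_thresh(0.1679, 0.0479) = 0.12
f(x_2) = 8*0.12^2 - 8*0.12 + 1.28*|0.12| = -0.6912


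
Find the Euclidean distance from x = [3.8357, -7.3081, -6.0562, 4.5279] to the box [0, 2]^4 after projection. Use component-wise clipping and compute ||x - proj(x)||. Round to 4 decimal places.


Project each component onto [0, 2].
clip(3.8357) = 2.0, clip(-7.3081) = 0.0, clip(-6.0562) = 0.0, clip(4.5279) = 2.0
Projection = [2.0, 0.0, 0.0, 2.0]
Squared diffs: [3.3698, 53.4083, 36.6776, 6.3903]
Distance = sqrt(99.846) = 9.9923


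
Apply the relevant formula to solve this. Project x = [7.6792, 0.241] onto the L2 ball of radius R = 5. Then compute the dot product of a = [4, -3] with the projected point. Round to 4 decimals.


Step 1: Compute ||x|| (intermediates to 6 decimals).
||x|| = sqrt(7.6792^2 + 0.241^2) = 7.682981
Step 2: Project.
Since ||x|| > R, scale = R/||x|| = 5/7.682981 = 0.650789, proj(x) = scale * x
proj(x) = [4.997539, 0.15684]
Step 3: Dot product.
a^T * proj(x) = 4*4.997539 - 3*0.15684 = 19.5196


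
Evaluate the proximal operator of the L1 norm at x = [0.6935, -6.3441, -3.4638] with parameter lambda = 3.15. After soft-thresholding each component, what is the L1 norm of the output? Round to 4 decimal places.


Soft-thresholding with lambda = 3.15:
prox(0.6935) = sign(0.6935)*max(|0.6935| - 3.15, 0) = 0.0
prox(-6.3441) = sign(-6.3441)*max(|-6.3441| - 3.15, 0) = -3.1941
prox(-3.4638) = sign(-3.4638)*max(|-3.4638| - 3.15, 0) = -0.3138
prox(x) = [0.0, -3.1941, -0.3138]
||prox(x)||_1 = 0.0 + 3.1941 + 0.3138 = 3.5079


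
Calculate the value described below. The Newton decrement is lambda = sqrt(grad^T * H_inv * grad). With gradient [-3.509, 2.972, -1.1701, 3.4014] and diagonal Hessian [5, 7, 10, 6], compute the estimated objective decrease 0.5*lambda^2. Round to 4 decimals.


Step 1: H is diagonal, so H^(-1) * g = [-0.7018, 0.4246, -0.117, 0.5669].
Step 2: g^T H^(-1) g = sum_i g_i^2 / H_ii
  = (-3.509)^2/5 + (2.972)^2/7 + (-1.1701)^2/10 + (3.4014)^2/6
  = 2.4626 + 1.2618 + 0.1369 + 1.9283 = 5.7896
Step 3: Objective decrease = 0.5 * g^T H^(-1) g = 2.8948


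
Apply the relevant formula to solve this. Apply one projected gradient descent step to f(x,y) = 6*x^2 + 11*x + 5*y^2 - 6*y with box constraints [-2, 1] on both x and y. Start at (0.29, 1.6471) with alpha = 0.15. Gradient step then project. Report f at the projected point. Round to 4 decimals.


Step 1: Compute gradient at (0.29, 1.6471).
grad_x = 2*6*0.29 + 11 = 14.48
grad_y = 2*5*1.6471 - 6 = 10.471
Step 2: Gradient step.
x_raw = 0.29 - 0.15*14.48 = -1.882
y_raw = 1.6471 - 0.15*10.471 = 0.0765
Step 3: Project onto [-2, 1].
x_proj = clip(-1.882) = -1.882
y_proj = clip(0.0765) = 0.0765
Step 4: Evaluate f.
f(-1.882, 0.0765) = 0.1201


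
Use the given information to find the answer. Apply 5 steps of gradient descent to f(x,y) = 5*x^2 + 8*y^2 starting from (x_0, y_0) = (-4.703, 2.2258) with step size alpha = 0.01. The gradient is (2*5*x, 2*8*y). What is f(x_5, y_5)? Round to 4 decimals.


Gradient descent on f(x,y) = 5*x^2 + 8*y^2.
Starting point: (-4.703, 2.2258), alpha = 0.01
Step 1: grad_x = 2*5*-4.703 = -47.03, grad_y = 2*8*2.2258 = 35.6128
  x_1 = -4.703 - 0.01*-47.03 = -4.2327
  y_1 = 2.2258 - 0.01*35.6128 = 1.8697
Step 2: grad_x = 2*5*-4.2327 = -42.327, grad_y = 2*8*1.8697 = 29.9148
  x_2 = -4.2327 - 0.01*-42.327 = -3.8094
  y_2 = 1.8697 - 0.01*29.9148 = 1.5705
Step 3: grad_x = 2*5*-3.8094 = -38.0943, grad_y = 2*8*1.5705 = 25.1284
  x_3 = -3.8094 - 0.01*-38.0943 = -3.4285
  y_3 = 1.5705 - 0.01*25.1284 = 1.3192
Step 4: grad_x = 2*5*-3.4285 = -34.2849, grad_y = 2*8*1.3192 = 21.1078
  x_4 = -3.4285 - 0.01*-34.2849 = -3.0856
  y_4 = 1.3192 - 0.01*21.1078 = 1.1082
Step 5: grad_x = 2*5*-3.0856 = -30.8564, grad_y = 2*8*1.1082 = 17.7306
  x_5 = -3.0856 - 0.01*-30.8564 = -2.7771
  y_5 = 1.1082 - 0.01*17.7306 = 0.9309
f(-2.7771, 0.9309) = 5*(-2.7771)^2 + 8*0.9309^2 = 45.4927


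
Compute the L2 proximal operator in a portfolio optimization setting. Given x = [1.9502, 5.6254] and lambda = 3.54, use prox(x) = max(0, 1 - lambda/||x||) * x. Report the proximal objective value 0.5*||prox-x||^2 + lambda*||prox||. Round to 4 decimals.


Step 1: Compute ||x||.
||x|| = 5.9539
Step 2: Compute scaling factor.
scale = max(0, 1 - 3.54/5.9539) = 0.4054
Step 3: prox(x) = [0.7907, 2.2807]
||prox(x)|| = 2.4139
Step 4: Proximal objective.
0.5*||prox-x||^2 = 6.2658
lambda*||prox|| = 8.5452
Total = 14.8109


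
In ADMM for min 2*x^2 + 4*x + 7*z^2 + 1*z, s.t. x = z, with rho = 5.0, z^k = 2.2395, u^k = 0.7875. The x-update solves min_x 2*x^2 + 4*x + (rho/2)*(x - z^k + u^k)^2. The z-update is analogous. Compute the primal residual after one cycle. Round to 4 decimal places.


ADMM iteration with rho = 5.0, z^k = 2.2395, u^k = 0.7875
Step 1: x-update.
Minimize 2*x^2 + 4*x + (5.0/2)*(x - 2.2395 + 0.7875)^2
FOC: (2*2 + 5.0)*x = -4 + 5.0*(2.2395 - 0.7875)
x^{k+1} = 0.3622
Step 2: z-update.
Minimize 7*z^2 + 1*z + (5.0/2)*(0.3622 - z + 0.7875)^2
FOC: (2*7 + 5.0)*z = -1 + 5.0*(0.3622 + 0.7875)
z^{k+1} = 0.2499
Step 3: u-update.
u^{k+1} = 0.7875 + 0.3622 - 0.2499 = 0.8998
Step 4: Primal residual = |0.3622 - 0.2499| = 0.1123


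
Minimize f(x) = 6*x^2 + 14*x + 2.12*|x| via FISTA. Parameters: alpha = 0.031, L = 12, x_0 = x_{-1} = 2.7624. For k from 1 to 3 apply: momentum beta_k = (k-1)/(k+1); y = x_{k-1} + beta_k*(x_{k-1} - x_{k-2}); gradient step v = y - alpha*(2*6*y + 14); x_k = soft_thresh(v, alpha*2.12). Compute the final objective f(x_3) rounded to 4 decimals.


FISTA on f(x) = 6*x^2 + 14*x + 2.12*|x|
L = 12, alpha = 0.031
Iteration 1: beta = 0.0, y = 2.7624 + 0.0*(2.7624 - 2.7624) = 2.7624
  grad(y) = 47.1488, v = y - alpha*grad = 1.3008
  prox(v) = soft_thresh(1.3008, 0.0657) = 1.2351
Iteration 2: beta = 0.3333, y = 1.2351 + 0.3333*(1.2351 - 2.7624) = 0.726
  grad(y) = 22.7115, v = y - alpha*grad = 0.0219
  prox(v) = soft_thresh(0.0219, 0.0657) = 0.0
Iteration 3: beta = 0.5, y = 0.0 + 0.5*(0.0 - 1.2351) = -0.6175
  grad(y) = 6.5896, v = y - alpha*grad = -0.8218
  prox(v) = soft_thresh(-0.8218, 0.0657) = -0.7561
f(x_3) = 6*(-0.7561)^2 + 14*(-0.7561) + 2.12*|-0.7561| = -5.5523


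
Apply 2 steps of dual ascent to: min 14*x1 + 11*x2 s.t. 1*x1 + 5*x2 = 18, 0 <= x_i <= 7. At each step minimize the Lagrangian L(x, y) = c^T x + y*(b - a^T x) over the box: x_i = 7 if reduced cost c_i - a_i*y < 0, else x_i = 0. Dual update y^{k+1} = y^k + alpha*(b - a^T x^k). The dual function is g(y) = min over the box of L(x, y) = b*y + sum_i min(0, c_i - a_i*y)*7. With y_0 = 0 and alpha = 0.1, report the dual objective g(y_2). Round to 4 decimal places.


Dual ascent for LP: min 14*x1 + 11*x2, 1*x1 + 5*x2 = 18, 0 <= x_i <= 7
Step 1: y^k = 0.0, reduced costs: (14.0, 11.0)
  x^k = (0.0, 0.0), subgradient = b - a^T x = 18.0
  y^{k+1} = 0.0 + 0.1*18.0 = 1.8
Step 2: y^k = 1.8, reduced costs: (12.2, 2.0)
  x^k = (0.0, 0.0), subgradient = b - a^T x = 18.0
  y^{k+1} = 1.8 + 0.1*18.0 = 3.6
Dual objective at y_2 = 3.6: reduced costs (10.4, -7.0), box minimizer x = (0.0, 7.0)
g(y_2) = b*y + (c1 - a1*y)*x1 + (c2 - a2*y)*x2 = 18*3.6 + 10.4*0.0 + (-7.0)*7.0 = 64.8 + 0.0 - 49.0 = 15.8


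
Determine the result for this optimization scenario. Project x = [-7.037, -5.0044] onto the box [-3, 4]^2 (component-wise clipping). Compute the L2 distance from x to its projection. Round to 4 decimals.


Project each component onto [-3, 4].
clip(-7.037) = -3.0, clip(-5.0044) = -3.0
Projection = [-3.0, -3.0]
Squared diffs: [16.2974, 4.0176]
Distance = sqrt(20.315) = 4.5072


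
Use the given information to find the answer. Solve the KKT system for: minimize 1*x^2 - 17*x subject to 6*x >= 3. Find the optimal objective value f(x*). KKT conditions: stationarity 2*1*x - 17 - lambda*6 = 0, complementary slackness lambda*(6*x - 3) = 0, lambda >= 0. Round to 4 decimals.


Step 1: Try lambda = 0 (constraint inactive).
Stationarity: 2*1*x - 17 = 0
x* = 17/(2*1) = 8.5
Check constraint: 6*8.5 = 51.0 >= 3 -- satisfied.
Step 2: Compute optimal value.
f(x*) = 1*8.5^2 - 17*8.5 = -72.25


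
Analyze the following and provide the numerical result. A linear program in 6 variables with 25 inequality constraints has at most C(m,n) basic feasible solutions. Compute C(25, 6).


Each vertex corresponds to some choice of n active constraints out of m, so the number of vertices is at most C(m, n) = m! / (n!(m-n)!).
m = 25, n = 6
Numerator: 25 * 24 * 23 * 22 * 21 * 20
Denominator: 6! = 720
C(25, 6) = 177100


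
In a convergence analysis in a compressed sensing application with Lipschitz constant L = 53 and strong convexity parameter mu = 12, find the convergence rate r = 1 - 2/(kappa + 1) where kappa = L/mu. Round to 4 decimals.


Step 1: Compute the condition number.
kappa = L/mu = 53/12 = 4.4167
Step 2: Compute the convergence rate.
r = 1 - 2/(kappa + 1) = 1 - 2*mu/(L + mu) = (L - mu)/(L + mu) = 41/65 = 0.6308


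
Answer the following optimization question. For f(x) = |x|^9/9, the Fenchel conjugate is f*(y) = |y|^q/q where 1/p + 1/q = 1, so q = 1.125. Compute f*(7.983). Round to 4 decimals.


The conjugate exponent q satisfies 1/p + 1/q = 1.
p = 9, so q = 9/(9 - 1) = 1.125
|y|^q = 7.983^1.125 = 10.3499
f*(7.983) = 10.3499 / 1.125 = 9.1999


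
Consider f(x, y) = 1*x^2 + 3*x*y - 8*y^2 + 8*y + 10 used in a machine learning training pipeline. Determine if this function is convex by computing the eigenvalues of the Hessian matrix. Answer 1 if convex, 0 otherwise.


The Hessian of f(x,y) = 1*x^2 + 3*x*y - 8*y^2 + 8*y + 10 is:
H = [[2, 3], [3, -16]]
Trace = 2 - 16 = -14
Determinant = 2*-16 - (3)^2 = -41
Discriminant = (-14)^2 - 4*-41 = 360.0
Eigenvalues: lambda_1 = -16.4868, lambda_2 = 2.4868
The function is not convex.

0


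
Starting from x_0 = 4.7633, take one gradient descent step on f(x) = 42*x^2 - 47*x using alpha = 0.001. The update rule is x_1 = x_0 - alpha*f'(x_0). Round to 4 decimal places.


We compute the gradient at x_0 and apply the update.
f'(x) = 84*x - 47
f'(4.7633) = 84*4.7633 - 47 = 353.1172
x_1 = 4.7633 - 0.001*353.1172 = 4.4102


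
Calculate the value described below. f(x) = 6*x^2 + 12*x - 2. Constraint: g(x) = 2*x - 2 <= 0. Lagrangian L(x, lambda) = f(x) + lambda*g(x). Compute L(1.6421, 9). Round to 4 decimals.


Step 1: Evaluate f(x).
f(1.6421) = 6*1.6421^2 + 12*1.6421 - 2 = 33.8842
Step 2: Evaluate g(x).
g(1.6421) = 2*1.6421 - 2 = 1.2842
Step 3: Compute Lagrangian.
L = 33.8842 + 9*1.2842 = 45.442


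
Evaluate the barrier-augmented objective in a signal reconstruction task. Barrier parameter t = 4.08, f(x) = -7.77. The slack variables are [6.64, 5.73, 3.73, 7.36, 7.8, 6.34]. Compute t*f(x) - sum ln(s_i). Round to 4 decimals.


Step 1: Compute log-barrier.
ln values: [1.8931, 1.7457, 1.3164, 1.9961, 2.0541, 1.8469]
phi = -(1.8931 + 1.7457 + 1.3164 + 1.9961 + 2.0541 + 1.8469) = -10.8523
Step 2: Compute augmented objective.
t*f(x) = 4.08*-7.77 = -31.7016
Total = -31.7016 - 10.8523 = -42.5539


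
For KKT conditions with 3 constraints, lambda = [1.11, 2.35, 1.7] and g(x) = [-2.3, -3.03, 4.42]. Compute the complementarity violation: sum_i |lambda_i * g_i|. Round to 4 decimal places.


KKT complementary slackness check:
lambda_1 * g_1 = 1.11 * -2.3 = -2.553
lambda_2 * g_2 = 2.35 * -3.03 = -7.1205
lambda_3 * g_3 = 1.7 * 4.42 = 7.514
Total violation = 2.553 + 7.1205 + 7.514 = 17.1875


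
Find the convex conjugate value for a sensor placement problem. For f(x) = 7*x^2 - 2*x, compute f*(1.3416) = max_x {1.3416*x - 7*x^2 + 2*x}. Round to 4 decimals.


f*(y) = sup_x {y*x - a*x^2 - b*x} = sup_x {(y-b)*x - a*x^2}
FOC: (y - b) - 2a*x = 0 => x* = (y - b)/(2a)
x* = (1.3416 + 2)/(2*7) = 0.2387
f*(1.3416) = (y-b)^2/(4a) = (1.3416 + 2)^2/(4*7)
= 11.1663/28 = 0.3988


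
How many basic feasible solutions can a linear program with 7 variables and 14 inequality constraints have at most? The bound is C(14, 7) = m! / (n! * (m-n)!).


Each vertex corresponds to some choice of n active constraints out of m, so the number of vertices is at most C(m, n) = m! / (n!(m-n)!).
m = 14, n = 7
Numerator: 14 * 13 * 12 * 11 * 10 * 9 * 8
Denominator: 7! = 5040
C(14, 7) = 3432


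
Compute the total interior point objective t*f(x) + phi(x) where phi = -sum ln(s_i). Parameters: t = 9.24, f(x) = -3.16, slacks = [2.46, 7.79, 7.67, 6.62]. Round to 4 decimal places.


Step 1: Compute log-barrier.
ln values: [0.9002, 2.0528, 2.0373, 1.8901]
phi = -(0.9002 + 2.0528 + 2.0373 + 1.8901) = -6.8804
Step 2: Compute augmented objective.
t*f(x) = 9.24*-3.16 = -29.1984
Total = -29.1984 - 6.8804 = -36.0788


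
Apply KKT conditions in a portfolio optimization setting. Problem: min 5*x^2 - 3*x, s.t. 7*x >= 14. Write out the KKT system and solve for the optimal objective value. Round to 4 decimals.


Step 1: Try lambda = 0 (constraint inactive).
x_unc = 3/(2*5) = 0.3
Check: 7*0.3 = 2.1 < 14 -- violated!
Step 2: Constraint must be active: 7*x = 14
x* = 14/7 = 2.0
lambda = (2*5*2.0 - 3)/7 = 2.4286
Step 3: Compute optimal value.
f(x*) = 5*2.0^2 - 3*2.0 = 14.0


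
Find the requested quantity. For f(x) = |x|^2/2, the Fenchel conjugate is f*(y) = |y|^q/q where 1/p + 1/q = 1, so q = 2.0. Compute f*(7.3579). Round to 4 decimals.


The conjugate exponent q satisfies 1/p + 1/q = 1.
p = 2, so q = 2/(2 - 1) = 2.0
|y|^q = 7.3579^2.0 = 54.1387
f*(7.3579) = 54.1387 / 2.0 = 27.0693


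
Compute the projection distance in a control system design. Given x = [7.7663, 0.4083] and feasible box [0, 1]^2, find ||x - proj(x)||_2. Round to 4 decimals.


Project each component onto [0, 1].
clip(7.7663) = 1.0, clip(0.4083) = 0.4083
Projection = [1.0, 0.4083]
Squared diffs: [45.7828, 0.0]
Distance = sqrt(45.7828) = 6.7663


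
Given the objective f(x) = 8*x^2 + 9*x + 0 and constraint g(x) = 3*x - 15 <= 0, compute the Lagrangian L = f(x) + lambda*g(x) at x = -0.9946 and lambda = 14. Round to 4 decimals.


Step 1: Evaluate f(x).
f(-0.9946) = 8*(-0.9946)^2 + 9*(-0.9946) + 0 = -1.0376
Step 2: Evaluate g(x).
g(-0.9946) = 3*-0.9946 - 15 = -17.9838
Step 3: Compute Lagrangian.
L = -1.0376 + 14*-17.9838 = -252.8108


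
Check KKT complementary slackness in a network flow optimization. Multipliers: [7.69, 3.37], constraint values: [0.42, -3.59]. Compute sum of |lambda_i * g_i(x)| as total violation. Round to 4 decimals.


KKT complementary slackness check:
lambda_1 * g_1 = 7.69 * 0.42 = 3.2298
lambda_2 * g_2 = 3.37 * -3.59 = -12.0983
Total violation = 3.2298 + 12.0983 = 15.3281


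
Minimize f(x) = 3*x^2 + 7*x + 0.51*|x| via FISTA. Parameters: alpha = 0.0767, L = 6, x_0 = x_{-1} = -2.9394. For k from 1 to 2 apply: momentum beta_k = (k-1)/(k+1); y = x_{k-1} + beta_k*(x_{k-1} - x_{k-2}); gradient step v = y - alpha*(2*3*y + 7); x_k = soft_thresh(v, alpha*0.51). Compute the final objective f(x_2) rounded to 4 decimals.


FISTA on f(x) = 3*x^2 + 7*x + 0.51*|x|
L = 6, alpha = 0.0767
Iteration 1: beta = 0.0, y = -2.9394 + 0.0*(-2.9394 + 2.9394) = -2.9394
  grad(y) = -10.6364, v = y - alpha*grad = -2.1236
  prox(v) = soft_thresh(-2.1236, 0.0391) = -2.0845
Iteration 2: beta = 0.3333, y = -2.0845 + 0.3333*(-2.0845 + 2.9394) = -1.7995
  grad(y) = -3.797, v = y - alpha*grad = -1.5083
  prox(v) = soft_thresh(-1.5083, 0.0391) = -1.4692
f(x_2) = 3*(-1.4692)^2 + 7*(-1.4692) + 0.51*|-1.4692| = -3.0596


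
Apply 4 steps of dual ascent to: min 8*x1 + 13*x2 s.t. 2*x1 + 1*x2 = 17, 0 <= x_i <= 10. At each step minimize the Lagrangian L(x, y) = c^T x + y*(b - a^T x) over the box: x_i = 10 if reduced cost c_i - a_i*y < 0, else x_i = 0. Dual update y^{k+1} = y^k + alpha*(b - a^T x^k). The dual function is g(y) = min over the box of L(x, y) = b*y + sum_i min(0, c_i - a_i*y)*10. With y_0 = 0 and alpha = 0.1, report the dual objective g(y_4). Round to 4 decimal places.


Dual ascent for LP: min 8*x1 + 13*x2, 2*x1 + 1*x2 = 17, 0 <= x_i <= 10
Step 1: y^k = 0.0, reduced costs: (8.0, 13.0)
  x^k = (0.0, 0.0), subgradient = b - a^T x = 17.0
  y^{k+1} = 0.0 + 0.1*17.0 = 1.7
Step 2: y^k = 1.7, reduced costs: (4.6, 11.3)
  x^k = (0.0, 0.0), subgradient = b - a^T x = 17.0
  y^{k+1} = 1.7 + 0.1*17.0 = 3.4
Step 3: y^k = 3.4, reduced costs: (1.2, 9.6)
  x^k = (0.0, 0.0), subgradient = b - a^T x = 17.0
  y^{k+1} = 3.4 + 0.1*17.0 = 5.1
Step 4: y^k = 5.1, reduced costs: (-2.2, 7.9)
  x^k = (10.0, 0.0), subgradient = b - a^T x = -3.0
  y^{k+1} = 5.1 + 0.1*-3.0 = 4.8
Dual objective at y_4 = 4.8: reduced costs (-1.6, 8.2), box minimizer x = (10.0, 0.0)
g(y_4) = b*y + (c1 - a1*y)*x1 + (c2 - a2*y)*x2 = 17*4.8 + (-1.6)*10.0 + 8.2*0.0 = 81.6 - 16.0 + 0.0 = 65.6


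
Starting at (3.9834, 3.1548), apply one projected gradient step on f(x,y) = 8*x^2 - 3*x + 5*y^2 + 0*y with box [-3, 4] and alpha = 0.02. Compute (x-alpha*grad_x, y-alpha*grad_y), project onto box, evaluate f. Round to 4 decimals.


Step 1: Compute gradient at (3.9834, 3.1548).
grad_x = 2*8*3.9834 - 3 = 60.7344
grad_y = 2*5*3.1548 + 0 = 31.548
Step 2: Gradient step.
x_raw = 3.9834 - 0.02*60.7344 = 2.7687
y_raw = 3.1548 - 0.02*31.548 = 2.5238
Step 3: Project onto [-3, 4].
x_proj = clip(2.7687) = 2.7687
y_proj = clip(2.5238) = 2.5238
Step 4: Evaluate f.
f(2.7687, 2.5238) = 84.8688


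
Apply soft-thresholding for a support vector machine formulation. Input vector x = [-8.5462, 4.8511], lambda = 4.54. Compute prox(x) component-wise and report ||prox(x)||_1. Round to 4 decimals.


Soft-thresholding with lambda = 4.54:
prox(-8.5462) = sign(-8.5462)*max(|-8.5462| - 4.54, 0) = -4.0062
prox(4.8511) = sign(4.8511)*max(|4.8511| - 4.54, 0) = 0.3111
prox(x) = [-4.0062, 0.3111]
||prox(x)||_1 = 4.0062 + 0.3111 = 4.3173


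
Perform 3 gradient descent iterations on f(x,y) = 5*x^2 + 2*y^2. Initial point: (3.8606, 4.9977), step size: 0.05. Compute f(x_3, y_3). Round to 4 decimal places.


Gradient descent on f(x,y) = 5*x^2 + 2*y^2.
Starting point: (3.8606, 4.9977), alpha = 0.05
Step 1: grad_x = 2*5*3.8606 = 38.606, grad_y = 2*2*4.9977 = 19.9908
  x_1 = 3.8606 - 0.05*38.606 = 1.9303
  y_1 = 4.9977 - 0.05*19.9908 = 3.9982
Step 2: grad_x = 2*5*1.9303 = 19.303, grad_y = 2*2*3.9982 = 15.9926
  x_2 = 1.9303 - 0.05*19.303 = 0.9652
  y_2 = 3.9982 - 0.05*15.9926 = 3.1985
Step 3: grad_x = 2*5*0.9652 = 9.6515, grad_y = 2*2*3.1985 = 12.7941
  x_3 = 0.9652 - 0.05*9.6515 = 0.4826
  y_3 = 3.1985 - 0.05*12.7941 = 2.5588
f(0.4826, 2.5588) = 5*0.4826^2 + 2*2.5588^2 = 14.2595


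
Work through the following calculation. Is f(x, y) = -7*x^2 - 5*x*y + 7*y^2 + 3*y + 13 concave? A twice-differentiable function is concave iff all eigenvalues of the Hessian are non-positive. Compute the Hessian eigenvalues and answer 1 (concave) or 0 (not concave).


The Hessian of f(x,y) = -7*x^2 - 5*x*y + 7*y^2 + 3*y + 13 is:
H = [[-14, -5], [-5, 14]]
Trace = -14 + 14 = 0
Determinant = -14*14 - (-5)^2 = -221
Discriminant = (0)^2 - 4*-221 = 884.0
Eigenvalues: lambda_1 = -14.8661, lambda_2 = 14.8661
The function is not concave.

0


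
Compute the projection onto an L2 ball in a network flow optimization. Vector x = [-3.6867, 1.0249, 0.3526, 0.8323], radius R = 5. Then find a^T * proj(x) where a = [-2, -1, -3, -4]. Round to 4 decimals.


Step 1: Compute ||x|| (intermediates to 6 decimals).
||x|| = sqrt((-3.6867)^2 + 1.0249^2 + 0.3526^2 + 0.8323^2) = 3.931822
Step 2: Project.
Since ||x|| <= R, proj = x (no scaling needed).
proj(x) = [-3.6867, 1.0249, 0.3526, 0.8323]
Step 3: Dot product.
a^T * proj(x) = -2*(-3.6867) - 1*1.0249 - 3*0.3526 - 4*0.8323 = 1.9615


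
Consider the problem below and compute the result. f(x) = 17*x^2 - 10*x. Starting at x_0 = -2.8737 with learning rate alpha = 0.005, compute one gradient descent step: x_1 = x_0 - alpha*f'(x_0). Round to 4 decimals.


We compute the gradient at x_0 and apply the update.
f'(x) = 34*x - 10
f'(-2.8737) = 34*-2.8737 - 10 = -107.7058
x_1 = -2.8737 - 0.005*-107.7058 = -2.3352
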